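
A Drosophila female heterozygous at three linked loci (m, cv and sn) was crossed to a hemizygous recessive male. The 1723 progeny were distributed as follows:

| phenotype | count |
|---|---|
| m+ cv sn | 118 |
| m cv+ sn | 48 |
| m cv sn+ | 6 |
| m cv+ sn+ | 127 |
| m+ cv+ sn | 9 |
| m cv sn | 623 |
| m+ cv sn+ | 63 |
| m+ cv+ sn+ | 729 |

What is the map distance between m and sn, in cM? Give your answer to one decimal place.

15.1 cM

The two most frequent reciprocal classes, m+ cv+ sn+ and m cv sn, are the parental types, so the F1 was m+ cv+ sn+ / m cv sn.
The two rarest classes, m+ cv+ sn and m cv sn+, are the double crossovers. Comparing them with the parentals, only the sn allele has switched, so sn is the middle locus and the order is cv – sn – m.
Crossovers in the sn–m interval produce the single-crossover classes m cv+ sn+ and m+ cv sn (127 + 118 = 245) plus the double crossovers (15).
RF(sn–m) = (245 + 15) / 1723 = 260/1723 = 0.1509 → 15.1 cM.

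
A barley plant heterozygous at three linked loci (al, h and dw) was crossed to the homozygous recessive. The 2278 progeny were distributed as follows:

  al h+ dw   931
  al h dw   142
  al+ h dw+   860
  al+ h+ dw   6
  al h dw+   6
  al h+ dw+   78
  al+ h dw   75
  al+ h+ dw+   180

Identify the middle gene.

al

The two most frequent reciprocal classes, al+ h dw+ and al h+ dw, are the parental types, so the F1 was al+ h dw+ / al h+ dw.
The two rarest classes, al h dw+ and al+ h+ dw, are the double crossovers. Comparing them with the parentals, only the al allele has switched, so al is the middle locus and the order is h – al – dw.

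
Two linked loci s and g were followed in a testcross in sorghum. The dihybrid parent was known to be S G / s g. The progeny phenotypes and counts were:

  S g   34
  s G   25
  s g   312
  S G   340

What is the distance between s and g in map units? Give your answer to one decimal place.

The recombinant classes are S g and s G: 34 + 25 = 59.
Recombination frequency = 59/711 = 0.0830 ≈ 8.3%, i.e. 8.3 map units.

8.3 map units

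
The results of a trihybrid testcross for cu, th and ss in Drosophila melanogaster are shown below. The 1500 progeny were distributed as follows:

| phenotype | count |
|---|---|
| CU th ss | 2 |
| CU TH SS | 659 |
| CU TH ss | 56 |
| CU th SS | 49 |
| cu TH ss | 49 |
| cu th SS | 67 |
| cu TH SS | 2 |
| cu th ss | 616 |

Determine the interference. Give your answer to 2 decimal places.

The two most frequent reciprocal classes, cu th ss and CU TH SS, are the parental types, so the F1 was cu th ss / CU TH SS.
The two rarest classes, CU th ss and cu TH SS, are the double crossovers. Comparing them with the parentals, only the cu allele has switched, so cu is the middle locus and the order is ss – cu – th.
ss–cu: (123 + 4)/1500 = 0.0847; cu–th: (98 + 4)/1500 = 0.0680.
Expected DCO frequency = 0.0847 × 0.0680 ≈ 0.00576; observed = 4/1500 ≈ 0.00267.
Coefficient of coincidence = 0.00267/0.00576 ≈ 0.46; interference = 1 − 0.46 = 0.54.

0.54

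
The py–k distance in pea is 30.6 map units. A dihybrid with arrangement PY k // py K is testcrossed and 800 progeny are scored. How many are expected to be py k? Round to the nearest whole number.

A map distance of 30.6 map units corresponds to a recombination frequency of 0.306.
The F1 is PY k / py K, so py k is a recombinant gamete class with expected frequency r/2 = 0.306/2 = 0.1530.
Expected number = 0.1530 × 800 = 122.40 ≈ 122.

122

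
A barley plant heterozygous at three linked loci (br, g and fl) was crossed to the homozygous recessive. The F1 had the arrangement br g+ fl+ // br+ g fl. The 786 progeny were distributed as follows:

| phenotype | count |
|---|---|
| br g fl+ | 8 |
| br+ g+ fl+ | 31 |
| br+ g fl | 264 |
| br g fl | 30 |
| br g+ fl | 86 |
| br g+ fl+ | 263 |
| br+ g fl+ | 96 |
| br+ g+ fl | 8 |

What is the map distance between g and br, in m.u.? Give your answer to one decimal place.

The two rarest classes, br g fl+ and br+ g+ fl, are the double crossovers. Comparing them with the parentals, only the g allele has switched, so g is the middle locus and the order is fl – g – br.
Crossovers in the g–br interval produce the single-crossover classes br+ g+ fl+ and br g fl (31 + 30 = 61) plus the double crossovers (16).
RF(g–br) = (61 + 16) / 786 = 77/786 = 0.0980 → 9.8 m.u.

9.8 m.u.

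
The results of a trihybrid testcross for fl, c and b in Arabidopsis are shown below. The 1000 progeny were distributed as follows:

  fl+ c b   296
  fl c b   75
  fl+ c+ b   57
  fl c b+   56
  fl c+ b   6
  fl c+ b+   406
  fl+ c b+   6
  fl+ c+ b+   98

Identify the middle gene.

b

The two most frequent reciprocal classes, fl c+ b+ and fl+ c b, are the parental types, so the F1 was fl c+ b+ / fl+ c b.
The two rarest classes, fl c+ b and fl+ c b+, are the double crossovers. Comparing them with the parentals, only the b allele has switched, so b is the middle locus and the order is fl – b – c.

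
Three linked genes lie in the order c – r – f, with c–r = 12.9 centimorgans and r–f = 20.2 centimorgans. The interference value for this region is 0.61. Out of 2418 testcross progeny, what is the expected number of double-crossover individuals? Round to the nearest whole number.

25

Map distances give recombination frequencies of 0.129 and 0.202 for the two intervals.
With interference 0.61 (so coincidence = 0.39), expected double-crossover frequency = 0.129 × 0.202 × 0.39 = 0.01016.
Expected number = 0.01016 × 2418 = 24.57 ≈ 25.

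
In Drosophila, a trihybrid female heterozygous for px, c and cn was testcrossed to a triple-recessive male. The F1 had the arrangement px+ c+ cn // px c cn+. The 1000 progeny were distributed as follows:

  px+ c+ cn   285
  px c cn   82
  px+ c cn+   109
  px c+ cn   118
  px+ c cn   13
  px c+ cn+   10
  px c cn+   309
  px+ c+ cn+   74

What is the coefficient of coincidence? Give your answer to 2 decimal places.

The two rarest classes, px+ c cn and px c+ cn+, are the double crossovers. Comparing them with the parentals, only the c allele has switched, so c is the middle locus and the order is cn – c – px.
cn–c: (156 + 23)/1000 = 0.1790; c–px: (227 + 23)/1000 = 0.2500.
Expected DCO frequency = 0.1790 × 0.2500 ≈ 0.04475; observed = 23/1000 ≈ 0.02300.
Coefficient of coincidence = 0.02300/0.04475 ≈ 0.51.

0.51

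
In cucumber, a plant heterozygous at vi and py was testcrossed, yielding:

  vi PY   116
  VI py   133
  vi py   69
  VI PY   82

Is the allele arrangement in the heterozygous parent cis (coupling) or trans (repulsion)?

trans

The two most frequent classes are VI py (133) and vi PY (116); these are the parental (non-recombinant) types.
So the F1 carried VI py on one chromosome and vi PY on the other — the recessive alleles are on opposite chromosomes (trans / repulsion).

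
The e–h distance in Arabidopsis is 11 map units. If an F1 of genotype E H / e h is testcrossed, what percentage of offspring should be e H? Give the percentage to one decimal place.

A map distance of 11 map units corresponds to a recombination frequency of 0.110.
The F1 is E H / e h, so e H is a recombinant gamete class with expected frequency r/2 = 0.110/2 = 0.0550.
That is 0.0550 = 5.5% of the progeny.

5.5%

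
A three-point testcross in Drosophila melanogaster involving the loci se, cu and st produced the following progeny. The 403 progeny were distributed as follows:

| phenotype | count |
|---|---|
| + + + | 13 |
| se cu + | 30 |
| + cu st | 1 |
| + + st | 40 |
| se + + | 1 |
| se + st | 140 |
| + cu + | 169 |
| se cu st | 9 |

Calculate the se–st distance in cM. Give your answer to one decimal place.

17.9 cM

The two most frequent reciprocal classes, se + st and + cu +, are the parental types, so the F1 was se + st / + cu +.
The two rarest classes, se + + and + cu st, are the double crossovers. Comparing them with the parentals, only the st allele has switched, so st is the middle locus and the order is se – st – cu.
Crossovers in the se–st interval produce the single-crossover classes + + st and se cu + (40 + 30 = 70) plus the double crossovers (2).
RF(se–st) = (70 + 2) / 403 = 72/403 = 0.1787 → 17.9 cM.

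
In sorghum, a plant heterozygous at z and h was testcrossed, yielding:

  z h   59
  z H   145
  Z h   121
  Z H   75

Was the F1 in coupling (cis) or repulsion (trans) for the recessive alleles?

trans

The two most frequent classes are Z h (121) and z H (145); these are the parental (non-recombinant) types.
So the F1 carried Z h on one chromosome and z H on the other — the recessive alleles are on opposite chromosomes (trans / repulsion).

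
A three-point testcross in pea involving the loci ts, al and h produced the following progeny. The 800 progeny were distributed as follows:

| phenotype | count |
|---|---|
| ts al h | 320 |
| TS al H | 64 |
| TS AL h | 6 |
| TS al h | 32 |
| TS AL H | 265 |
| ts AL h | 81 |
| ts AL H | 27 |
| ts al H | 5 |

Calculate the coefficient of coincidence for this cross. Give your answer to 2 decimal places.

0.81

The two most frequent reciprocal classes, ts al h and TS AL H, are the parental types, so the F1 was ts al h / TS AL H.
The two rarest classes, ts al H and TS AL h, are the double crossovers. Comparing them with the parentals, only the h allele has switched, so h is the middle locus and the order is ts – h – al.
ts–h: (59 + 11)/800 = 0.0875; h–al: (145 + 11)/800 = 0.1950.
Expected DCO frequency = 0.0875 × 0.1950 ≈ 0.01706; observed = 11/800 ≈ 0.01375.
Coefficient of coincidence = 0.01375/0.01706 ≈ 0.81.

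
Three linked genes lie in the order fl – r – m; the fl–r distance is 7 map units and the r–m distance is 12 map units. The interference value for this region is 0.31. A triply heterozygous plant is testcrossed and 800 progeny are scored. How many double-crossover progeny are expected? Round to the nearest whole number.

5

Map distances give recombination frequencies of 0.070 and 0.120 for the two intervals.
With interference 0.31 (so coincidence = 0.69), expected double-crossover frequency = 0.070 × 0.120 × 0.69 = 0.00580.
Expected number = 0.00580 × 800 = 4.64 ≈ 5.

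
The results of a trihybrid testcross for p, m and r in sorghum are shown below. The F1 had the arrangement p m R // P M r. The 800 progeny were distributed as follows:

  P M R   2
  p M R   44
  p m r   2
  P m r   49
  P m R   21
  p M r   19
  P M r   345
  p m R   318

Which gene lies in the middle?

The two rarest classes, p m r and P M R, are the double crossovers. Comparing them with the parentals, only the r allele has switched, so r is the middle locus and the order is m – r – p.

r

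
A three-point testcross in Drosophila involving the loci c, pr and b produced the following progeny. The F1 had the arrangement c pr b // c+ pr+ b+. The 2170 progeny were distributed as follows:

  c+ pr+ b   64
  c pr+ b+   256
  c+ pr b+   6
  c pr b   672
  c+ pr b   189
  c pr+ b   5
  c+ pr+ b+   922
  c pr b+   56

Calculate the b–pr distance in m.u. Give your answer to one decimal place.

6.0 m.u.

The two rarest classes, c pr+ b and c+ pr b+, are the double crossovers. Comparing them with the parentals, only the pr allele has switched, so pr is the middle locus and the order is c – pr – b.
Crossovers in the pr–b interval produce the single-crossover classes c pr b+ and c+ pr+ b (56 + 64 = 120) plus the double crossovers (11).
RF(pr–b) = (120 + 11) / 2170 = 131/2170 = 0.0604 → 6.0 m.u.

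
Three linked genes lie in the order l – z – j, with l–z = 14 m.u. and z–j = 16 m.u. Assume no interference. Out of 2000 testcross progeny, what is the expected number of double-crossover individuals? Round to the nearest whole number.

Map distances give recombination frequencies of 0.140 and 0.160 for the two intervals.
With no interference, expected double-crossover frequency = 0.140 × 0.160 = 0.02240.
Expected number = 0.02240 × 2000 = 44.80 ≈ 45.

45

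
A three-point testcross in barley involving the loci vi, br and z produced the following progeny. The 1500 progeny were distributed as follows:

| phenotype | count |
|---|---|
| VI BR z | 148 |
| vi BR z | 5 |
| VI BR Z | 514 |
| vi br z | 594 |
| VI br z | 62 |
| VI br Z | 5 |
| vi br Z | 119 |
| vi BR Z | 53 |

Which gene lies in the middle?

br

The two most frequent reciprocal classes, vi br z and VI BR Z, are the parental types, so the F1 was vi br z / VI BR Z.
The two rarest classes, vi BR z and VI br Z, are the double crossovers. Comparing them with the parentals, only the br allele has switched, so br is the middle locus and the order is z – br – vi.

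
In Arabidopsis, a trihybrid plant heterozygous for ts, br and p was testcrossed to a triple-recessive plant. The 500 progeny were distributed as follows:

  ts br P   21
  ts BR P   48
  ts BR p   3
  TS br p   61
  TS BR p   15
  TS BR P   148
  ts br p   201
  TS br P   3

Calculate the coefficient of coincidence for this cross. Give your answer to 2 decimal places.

The two most frequent reciprocal classes, ts br p and TS BR P, are the parental types, so the F1 was ts br p / TS BR P.
The two rarest classes, ts BR p and TS br P, are the double crossovers. Comparing them with the parentals, only the br allele has switched, so br is the middle locus and the order is p – br – ts.
p–br: (36 + 6)/500 = 0.0840; br–ts: (109 + 6)/500 = 0.2300.
Expected DCO frequency = 0.0840 × 0.2300 ≈ 0.01932; observed = 6/500 ≈ 0.01200.
Coefficient of coincidence = 0.01200/0.01932 ≈ 0.62.

0.62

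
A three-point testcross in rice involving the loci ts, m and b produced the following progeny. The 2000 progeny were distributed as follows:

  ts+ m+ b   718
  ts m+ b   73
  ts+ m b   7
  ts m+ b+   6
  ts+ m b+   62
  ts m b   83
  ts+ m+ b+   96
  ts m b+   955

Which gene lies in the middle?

m

The two most frequent reciprocal classes, ts m b+ and ts+ m+ b, are the parental types, so the F1 was ts m b+ / ts+ m+ b.
The two rarest classes, ts m+ b+ and ts+ m b, are the double crossovers. Comparing them with the parentals, only the m allele has switched, so m is the middle locus and the order is ts – m – b.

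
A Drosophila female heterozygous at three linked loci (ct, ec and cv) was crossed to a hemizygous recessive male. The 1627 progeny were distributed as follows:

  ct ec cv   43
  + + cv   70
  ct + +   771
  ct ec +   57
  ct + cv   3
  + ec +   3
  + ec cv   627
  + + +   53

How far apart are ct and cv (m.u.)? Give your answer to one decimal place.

The two most frequent reciprocal classes, + ec cv and ct + +, are the parental types, so the F1 was + ec cv / ct + +.
The two rarest classes, + ec + and ct + cv, are the double crossovers. Comparing them with the parentals, only the cv allele has switched, so cv is the middle locus and the order is ec – cv – ct.
Crossovers in the cv–ct interval produce the single-crossover classes ct ec cv and + + + (43 + 53 = 96) plus the double crossovers (6).
RF(cv–ct) = (96 + 6) / 1627 = 102/1627 = 0.0627 → 6.3 m.u.

6.3 m.u.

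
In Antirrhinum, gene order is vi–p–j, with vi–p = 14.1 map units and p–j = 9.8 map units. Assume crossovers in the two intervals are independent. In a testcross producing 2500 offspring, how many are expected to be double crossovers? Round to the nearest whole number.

35

Map distances give recombination frequencies of 0.141 and 0.098 for the two intervals.
With no interference, expected double-crossover frequency = 0.141 × 0.098 = 0.01382.
Expected number = 0.01382 × 2500 = 34.54 ≈ 35.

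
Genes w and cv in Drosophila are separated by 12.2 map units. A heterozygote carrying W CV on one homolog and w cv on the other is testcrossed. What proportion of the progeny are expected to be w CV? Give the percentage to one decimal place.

6.1%

A map distance of 12.2 map units corresponds to a recombination frequency of 0.122.
The F1 is W CV / w cv, so w CV is a recombinant gamete class with expected frequency r/2 = 0.122/2 = 0.0610.
That is 0.0610 = 6.1% of the progeny.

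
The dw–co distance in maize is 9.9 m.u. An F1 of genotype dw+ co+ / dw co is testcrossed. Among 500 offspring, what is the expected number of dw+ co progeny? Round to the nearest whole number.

A map distance of 9.9 m.u. corresponds to a recombination frequency of 0.099.
The F1 is dw+ co+ / dw co, so dw+ co is a recombinant gamete class with expected frequency r/2 = 0.099/2 = 0.0495.
Expected number = 0.0495 × 500 = 24.75 ≈ 25.

25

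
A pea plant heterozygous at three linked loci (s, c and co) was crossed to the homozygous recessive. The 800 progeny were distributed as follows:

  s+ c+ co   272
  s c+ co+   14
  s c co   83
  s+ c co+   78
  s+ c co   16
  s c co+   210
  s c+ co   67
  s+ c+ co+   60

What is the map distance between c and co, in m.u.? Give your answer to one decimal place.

21.6 m.u.

The two most frequent reciprocal classes, s+ c+ co and s c co+, are the parental types, so the F1 was s+ c+ co / s c co+.
The two rarest classes, s+ c co and s c+ co+, are the double crossovers. Comparing them with the parentals, only the c allele has switched, so c is the middle locus and the order is s – c – co.
Crossovers in the c–co interval produce the single-crossover classes s+ c+ co+ and s c co (60 + 83 = 143) plus the double crossovers (30).
RF(c–co) = (143 + 30) / 800 = 173/800 = 0.2162 → 21.6 m.u.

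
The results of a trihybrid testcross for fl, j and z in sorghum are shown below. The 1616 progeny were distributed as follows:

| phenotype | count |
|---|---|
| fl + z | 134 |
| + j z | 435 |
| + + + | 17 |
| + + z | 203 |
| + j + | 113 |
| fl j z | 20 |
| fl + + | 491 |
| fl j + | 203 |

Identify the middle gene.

fl

The two most frequent reciprocal classes, fl + + and + j z, are the parental types, so the F1 was fl + + / + j z.
The two rarest classes, + + + and fl j z, are the double crossovers. Comparing them with the parentals, only the fl allele has switched, so fl is the middle locus and the order is j – fl – z.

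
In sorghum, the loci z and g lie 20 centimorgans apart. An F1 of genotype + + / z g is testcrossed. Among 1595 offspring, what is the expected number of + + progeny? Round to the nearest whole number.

638

A map distance of 20 centimorgans corresponds to a recombination frequency of 0.200.
The F1 is + + / z g, so + + is a parental gamete class with expected frequency (1 − r)/2 = 0.800/2 = 0.4000.
Expected number = 0.4000 × 1595 = 638.00 ≈ 638.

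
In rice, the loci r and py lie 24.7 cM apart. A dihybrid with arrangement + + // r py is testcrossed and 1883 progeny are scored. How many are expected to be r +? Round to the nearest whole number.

A map distance of 24.7 cM corresponds to a recombination frequency of 0.247.
The F1 is + + / r py, so r + is a recombinant gamete class with expected frequency r/2 = 0.247/2 = 0.1235.
Expected number = 0.1235 × 1883 = 232.55 ≈ 233.

233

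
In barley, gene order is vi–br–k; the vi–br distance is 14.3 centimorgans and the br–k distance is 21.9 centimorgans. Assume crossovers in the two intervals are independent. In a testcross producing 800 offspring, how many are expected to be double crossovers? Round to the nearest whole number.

25

Map distances give recombination frequencies of 0.143 and 0.219 for the two intervals.
With no interference, expected double-crossover frequency = 0.143 × 0.219 = 0.03132.
Expected number = 0.03132 × 800 = 25.05 ≈ 25.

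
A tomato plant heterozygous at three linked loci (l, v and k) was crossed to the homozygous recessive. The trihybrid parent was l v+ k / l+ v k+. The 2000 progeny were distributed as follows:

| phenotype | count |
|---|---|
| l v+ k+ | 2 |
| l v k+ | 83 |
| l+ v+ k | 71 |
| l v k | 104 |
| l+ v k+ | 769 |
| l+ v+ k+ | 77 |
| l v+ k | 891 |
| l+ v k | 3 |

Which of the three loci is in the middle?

k

The two rarest classes, l v+ k+ and l+ v k, are the double crossovers. Comparing them with the parentals, only the k allele has switched, so k is the middle locus and the order is v – k – l.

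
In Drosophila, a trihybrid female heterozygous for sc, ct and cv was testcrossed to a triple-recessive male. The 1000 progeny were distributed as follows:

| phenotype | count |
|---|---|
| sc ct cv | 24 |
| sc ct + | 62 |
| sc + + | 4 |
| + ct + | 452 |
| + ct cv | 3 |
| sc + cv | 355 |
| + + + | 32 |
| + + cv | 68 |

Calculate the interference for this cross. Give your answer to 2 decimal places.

The two most frequent reciprocal classes, sc + cv and + ct +, are the parental types, so the F1 was sc + cv / + ct +.
The two rarest classes, sc + + and + ct cv, are the double crossovers. Comparing them with the parentals, only the cv allele has switched, so cv is the middle locus and the order is ct – cv – sc.
ct–cv: (56 + 7)/1000 = 0.0630; cv–sc: (130 + 7)/1000 = 0.1370.
Expected DCO frequency = 0.0630 × 0.1370 ≈ 0.00863; observed = 7/1000 ≈ 0.00700.
Coefficient of coincidence = 0.00700/0.00863 ≈ 0.81; interference = 1 − 0.81 = 0.19.

0.19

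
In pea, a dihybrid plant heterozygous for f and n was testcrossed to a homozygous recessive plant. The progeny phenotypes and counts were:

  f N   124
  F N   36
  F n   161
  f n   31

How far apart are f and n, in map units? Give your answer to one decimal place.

The two most frequent classes, F n (161) and f N (124), are the parental types, so the F1 was F n / f N.
The recombinant classes are F N and f n: 36 + 31 = 67.
Recombination frequency = 67/352 = 0.1903 ≈ 19.0%, i.e. 19.0 map units.

19.0 map units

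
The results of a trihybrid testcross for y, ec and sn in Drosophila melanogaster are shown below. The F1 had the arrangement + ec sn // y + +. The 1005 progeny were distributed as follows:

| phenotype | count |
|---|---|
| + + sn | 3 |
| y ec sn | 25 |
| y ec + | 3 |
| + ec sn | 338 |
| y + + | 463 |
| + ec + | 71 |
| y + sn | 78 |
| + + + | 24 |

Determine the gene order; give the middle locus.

ec

The two rarest classes, + + sn and y ec +, are the double crossovers. Comparing them with the parentals, only the ec allele has switched, so ec is the middle locus and the order is sn – ec – y.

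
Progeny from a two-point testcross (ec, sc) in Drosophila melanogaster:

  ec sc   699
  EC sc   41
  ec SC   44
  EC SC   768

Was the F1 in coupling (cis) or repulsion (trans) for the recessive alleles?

cis

The two most frequent classes are EC SC (768) and ec sc (699); these are the parental (non-recombinant) types.
So the F1 carried EC SC on one chromosome and ec sc on the other — the recessive alleles are on the same chromosome (cis / coupling).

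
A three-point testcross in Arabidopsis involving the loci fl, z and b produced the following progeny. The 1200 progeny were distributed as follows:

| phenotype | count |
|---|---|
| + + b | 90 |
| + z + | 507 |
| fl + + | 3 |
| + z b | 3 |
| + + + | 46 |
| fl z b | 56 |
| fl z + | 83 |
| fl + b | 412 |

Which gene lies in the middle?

b

The two most frequent reciprocal classes, fl + b and + z +, are the parental types, so the F1 was fl + b / + z +.
The two rarest classes, fl + + and + z b, are the double crossovers. Comparing them with the parentals, only the b allele has switched, so b is the middle locus and the order is z – b – fl.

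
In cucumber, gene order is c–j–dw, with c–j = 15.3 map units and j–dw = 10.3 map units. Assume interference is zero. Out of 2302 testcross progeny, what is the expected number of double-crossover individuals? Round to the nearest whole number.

Map distances give recombination frequencies of 0.153 and 0.103 for the two intervals.
With no interference, expected double-crossover frequency = 0.153 × 0.103 = 0.01576.
Expected number = 0.01576 × 2302 = 36.28 ≈ 36.

36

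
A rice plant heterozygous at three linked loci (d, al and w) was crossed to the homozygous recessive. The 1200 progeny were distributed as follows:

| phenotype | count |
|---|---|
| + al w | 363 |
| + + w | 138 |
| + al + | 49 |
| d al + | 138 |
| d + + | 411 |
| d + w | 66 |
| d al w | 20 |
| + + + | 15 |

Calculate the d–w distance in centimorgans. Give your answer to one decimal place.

12.5 centimorgans

The two most frequent reciprocal classes, d + + and + al w, are the parental types, so the F1 was d + + / + al w.
The two rarest classes, + + + and d al w, are the double crossovers. Comparing them with the parentals, only the d allele has switched, so d is the middle locus and the order is al – d – w.
Crossovers in the d–w interval produce the single-crossover classes d + w and + al + (66 + 49 = 115) plus the double crossovers (35).
RF(d–w) = (115 + 35) / 1200 = 150/1200 = 0.1250 → 12.5 centimorgans.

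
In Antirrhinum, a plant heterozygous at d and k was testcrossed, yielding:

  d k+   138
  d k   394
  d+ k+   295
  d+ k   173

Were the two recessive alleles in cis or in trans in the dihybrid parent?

The two most frequent classes are d+ k+ (295) and d k (394); these are the parental (non-recombinant) types.
So the F1 carried d+ k+ on one chromosome and d k on the other — the recessive alleles are on the same chromosome (cis / coupling).

cis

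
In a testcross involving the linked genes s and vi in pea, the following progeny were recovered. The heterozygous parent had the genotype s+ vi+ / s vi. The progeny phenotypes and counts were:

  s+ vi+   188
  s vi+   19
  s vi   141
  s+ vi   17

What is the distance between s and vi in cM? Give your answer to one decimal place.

9.9 cM

The recombinant classes are s+ vi and s vi+: 17 + 19 = 36.
Recombination frequency = 36/365 = 0.0986 ≈ 9.9%, i.e. 9.9 cM.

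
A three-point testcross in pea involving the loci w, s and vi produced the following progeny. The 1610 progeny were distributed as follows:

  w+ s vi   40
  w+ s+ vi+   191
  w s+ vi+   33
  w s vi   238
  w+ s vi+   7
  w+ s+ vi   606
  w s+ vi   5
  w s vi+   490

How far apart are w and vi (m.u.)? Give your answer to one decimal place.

27.4 m.u.

The two most frequent reciprocal classes, w s vi+ and w+ s+ vi, are the parental types, so the F1 was w s vi+ / w+ s+ vi.
The two rarest classes, w+ s vi+ and w s+ vi, are the double crossovers. Comparing them with the parentals, only the w allele has switched, so w is the middle locus and the order is s – w – vi.
Crossovers in the w–vi interval produce the single-crossover classes w s vi and w+ s+ vi+ (238 + 191 = 429) plus the double crossovers (12).
RF(w–vi) = (429 + 12) / 1610 = 441/1610 = 0.2739 → 27.4 m.u.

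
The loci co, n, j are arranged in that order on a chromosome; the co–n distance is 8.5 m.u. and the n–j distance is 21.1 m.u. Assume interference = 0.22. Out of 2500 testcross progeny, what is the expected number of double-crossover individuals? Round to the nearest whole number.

35

Map distances give recombination frequencies of 0.085 and 0.211 for the two intervals.
With interference 0.22 (so coincidence = 0.78), expected double-crossover frequency = 0.085 × 0.211 × 0.78 = 0.01399.
Expected number = 0.01399 × 2500 = 34.97 ≈ 35.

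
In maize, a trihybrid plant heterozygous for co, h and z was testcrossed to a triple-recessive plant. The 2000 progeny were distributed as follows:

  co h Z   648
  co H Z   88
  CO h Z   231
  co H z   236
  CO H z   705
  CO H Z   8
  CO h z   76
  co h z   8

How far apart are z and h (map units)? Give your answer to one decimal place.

9.0 map units

The two most frequent reciprocal classes, CO H z and co h Z, are the parental types, so the F1 was CO H z / co h Z.
The two rarest classes, CO H Z and co h z, are the double crossovers. Comparing them with the parentals, only the z allele has switched, so z is the middle locus and the order is h – z – co.
Crossovers in the h–z interval produce the single-crossover classes CO h z and co H Z (76 + 88 = 164) plus the double crossovers (16).
RF(h–z) = (164 + 16) / 2000 = 180/2000 = 0.0900 → 9.0 map units.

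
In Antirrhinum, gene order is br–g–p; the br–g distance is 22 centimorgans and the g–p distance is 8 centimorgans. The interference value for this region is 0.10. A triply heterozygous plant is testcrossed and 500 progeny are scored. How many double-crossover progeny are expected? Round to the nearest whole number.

8

Map distances give recombination frequencies of 0.220 and 0.080 for the two intervals.
With interference 0.10 (so coincidence = 0.90), expected double-crossover frequency = 0.220 × 0.080 × 0.90 = 0.01584.
Expected number = 0.01584 × 500 = 7.92 ≈ 8.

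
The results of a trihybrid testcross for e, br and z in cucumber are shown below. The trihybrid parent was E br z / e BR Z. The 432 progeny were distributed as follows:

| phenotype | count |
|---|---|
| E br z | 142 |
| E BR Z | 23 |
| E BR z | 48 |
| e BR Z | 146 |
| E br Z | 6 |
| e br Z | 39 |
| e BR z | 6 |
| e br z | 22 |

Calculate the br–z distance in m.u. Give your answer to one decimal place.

The two rarest classes, E br Z and e BR z, are the double crossovers. Comparing them with the parentals, only the z allele has switched, so z is the middle locus and the order is br – z – e.
Crossovers in the br–z interval produce the single-crossover classes E BR z and e br Z (48 + 39 = 87) plus the double crossovers (12).
RF(br–z) = (87 + 12) / 432 = 99/432 = 0.2292 → 22.9 m.u.

22.9 m.u.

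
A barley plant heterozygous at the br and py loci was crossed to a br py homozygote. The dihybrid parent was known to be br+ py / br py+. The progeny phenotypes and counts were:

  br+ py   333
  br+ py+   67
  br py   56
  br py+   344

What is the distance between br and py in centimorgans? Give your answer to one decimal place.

The recombinant classes are br+ py+ and br py: 67 + 56 = 123.
Recombination frequency = 123/800 = 0.1537 ≈ 15.4%, i.e. 15.4 centimorgans.

15.4 centimorgans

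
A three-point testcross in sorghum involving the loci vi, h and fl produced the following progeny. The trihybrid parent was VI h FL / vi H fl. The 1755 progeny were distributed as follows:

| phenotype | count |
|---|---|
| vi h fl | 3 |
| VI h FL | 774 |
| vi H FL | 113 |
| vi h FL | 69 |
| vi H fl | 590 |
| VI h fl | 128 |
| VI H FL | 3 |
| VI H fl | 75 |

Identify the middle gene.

The two rarest classes, VI H FL and vi h fl, are the double crossovers. Comparing them with the parentals, only the h allele has switched, so h is the middle locus and the order is vi – h – fl.

h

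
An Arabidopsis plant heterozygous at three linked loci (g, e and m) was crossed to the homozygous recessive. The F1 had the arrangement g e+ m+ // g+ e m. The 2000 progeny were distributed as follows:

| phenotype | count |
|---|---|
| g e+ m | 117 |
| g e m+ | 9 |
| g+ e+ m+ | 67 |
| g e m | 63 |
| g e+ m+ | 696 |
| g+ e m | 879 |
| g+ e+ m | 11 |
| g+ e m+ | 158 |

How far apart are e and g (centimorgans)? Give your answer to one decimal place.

The two rarest classes, g e m+ and g+ e+ m, are the double crossovers. Comparing them with the parentals, only the e allele has switched, so e is the middle locus and the order is m – e – g.
Crossovers in the e–g interval produce the single-crossover classes g+ e+ m+ and g e m (67 + 63 = 130) plus the double crossovers (20).
RF(e–g) = (130 + 20) / 2000 = 150/2000 = 0.0750 → 7.5 centimorgans.

7.5 centimorgans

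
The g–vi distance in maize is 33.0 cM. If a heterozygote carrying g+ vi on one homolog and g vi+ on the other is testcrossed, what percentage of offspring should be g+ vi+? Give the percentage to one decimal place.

A map distance of 33.0 cM corresponds to a recombination frequency of 0.330.
The F1 is g+ vi / g vi+, so g+ vi+ is a recombinant gamete class with expected frequency r/2 = 0.330/2 = 0.1650.
That is 0.1650 = 16.5% of the progeny.

16.5%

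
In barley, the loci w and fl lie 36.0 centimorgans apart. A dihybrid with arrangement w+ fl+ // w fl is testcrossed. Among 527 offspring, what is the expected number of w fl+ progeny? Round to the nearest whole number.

A map distance of 36.0 centimorgans corresponds to a recombination frequency of 0.360.
The F1 is w+ fl+ / w fl, so w fl+ is a recombinant gamete class with expected frequency r/2 = 0.360/2 = 0.1800.
Expected number = 0.1800 × 527 = 94.86 ≈ 95.

95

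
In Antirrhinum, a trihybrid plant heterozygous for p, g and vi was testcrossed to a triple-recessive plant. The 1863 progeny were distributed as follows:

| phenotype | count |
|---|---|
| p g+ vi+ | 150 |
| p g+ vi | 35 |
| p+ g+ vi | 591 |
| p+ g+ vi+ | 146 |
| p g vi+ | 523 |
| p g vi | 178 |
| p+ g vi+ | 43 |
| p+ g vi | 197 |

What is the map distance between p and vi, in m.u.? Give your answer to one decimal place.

21.6 m.u.

The two most frequent reciprocal classes, p+ g+ vi and p g vi+, are the parental types, so the F1 was p+ g+ vi / p g vi+.
The two rarest classes, p g+ vi and p+ g vi+, are the double crossovers. Comparing them with the parentals, only the p allele has switched, so p is the middle locus and the order is g – p – vi.
Crossovers in the p–vi interval produce the single-crossover classes p+ g+ vi+ and p g vi (146 + 178 = 324) plus the double crossovers (78).
RF(p–vi) = (324 + 78) / 1863 = 402/1863 = 0.2158 → 21.6 m.u.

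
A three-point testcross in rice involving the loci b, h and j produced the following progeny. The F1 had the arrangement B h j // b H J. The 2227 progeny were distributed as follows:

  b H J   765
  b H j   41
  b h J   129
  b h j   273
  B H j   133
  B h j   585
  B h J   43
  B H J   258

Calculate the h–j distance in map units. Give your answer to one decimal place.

The two rarest classes, B h J and b H j, are the double crossovers. Comparing them with the parentals, only the j allele has switched, so j is the middle locus and the order is h – j – b.
Crossovers in the h–j interval produce the single-crossover classes B H j and b h J (133 + 129 = 262) plus the double crossovers (84).
RF(h–j) = (262 + 84) / 2227 = 346/2227 = 0.1554 → 15.5 map units.

15.5 map units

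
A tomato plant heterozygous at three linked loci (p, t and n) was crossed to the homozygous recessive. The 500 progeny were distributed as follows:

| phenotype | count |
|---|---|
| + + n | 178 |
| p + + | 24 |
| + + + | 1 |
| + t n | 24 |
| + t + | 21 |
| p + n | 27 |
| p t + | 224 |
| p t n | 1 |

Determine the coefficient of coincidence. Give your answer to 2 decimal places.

The two most frequent reciprocal classes, + + n and p t +, are the parental types, so the F1 was + + n / p t +.
The two rarest classes, + + + and p t n, are the double crossovers. Comparing them with the parentals, only the n allele has switched, so n is the middle locus and the order is p – n – t.
p–n: (48 + 2)/500 = 0.1000; n–t: (48 + 2)/500 = 0.1000.
Expected DCO frequency = 0.1000 × 0.1000 ≈ 0.01000; observed = 2/500 ≈ 0.00400.
Coefficient of coincidence = 0.00400/0.01000 ≈ 0.40.

0.40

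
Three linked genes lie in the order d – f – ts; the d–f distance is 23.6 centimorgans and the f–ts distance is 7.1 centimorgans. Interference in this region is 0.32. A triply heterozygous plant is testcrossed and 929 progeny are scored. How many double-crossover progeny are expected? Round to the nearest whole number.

Map distances give recombination frequencies of 0.236 and 0.071 for the two intervals.
With interference 0.32 (so coincidence = 0.68), expected double-crossover frequency = 0.236 × 0.071 × 0.68 = 0.01139.
Expected number = 0.01139 × 929 = 10.59 ≈ 11.

11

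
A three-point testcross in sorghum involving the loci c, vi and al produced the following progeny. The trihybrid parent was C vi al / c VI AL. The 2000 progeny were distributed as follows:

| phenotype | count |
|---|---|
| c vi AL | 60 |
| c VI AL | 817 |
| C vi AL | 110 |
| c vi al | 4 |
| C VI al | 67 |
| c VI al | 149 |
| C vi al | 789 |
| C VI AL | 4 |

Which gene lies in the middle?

The two rarest classes, c vi al and C VI AL, are the double crossovers. Comparing them with the parentals, only the c allele has switched, so c is the middle locus and the order is al – c – vi.

c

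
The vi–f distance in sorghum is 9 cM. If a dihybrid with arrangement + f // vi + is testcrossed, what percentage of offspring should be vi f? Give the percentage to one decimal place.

A map distance of 9 cM corresponds to a recombination frequency of 0.090.
The F1 is + f / vi +, so vi f is a recombinant gamete class with expected frequency r/2 = 0.090/2 = 0.0450.
That is 0.0450 = 4.5% of the progeny.

4.5%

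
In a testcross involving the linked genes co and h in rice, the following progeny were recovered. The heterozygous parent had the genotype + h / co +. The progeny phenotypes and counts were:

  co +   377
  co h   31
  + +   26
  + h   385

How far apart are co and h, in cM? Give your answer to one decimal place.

The recombinant classes are + + and co h: 26 + 31 = 57.
Recombination frequency = 57/819 = 0.0696 ≈ 7.0%, i.e. 7.0 cM.

7.0 cM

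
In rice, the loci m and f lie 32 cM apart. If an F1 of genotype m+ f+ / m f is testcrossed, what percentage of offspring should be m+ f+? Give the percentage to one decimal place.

34.0%

A map distance of 32 cM corresponds to a recombination frequency of 0.320.
The F1 is m+ f+ / m f, so m+ f+ is a parental gamete class with expected frequency (1 − r)/2 = 0.680/2 = 0.3400.
That is 0.3400 = 34.0% of the progeny.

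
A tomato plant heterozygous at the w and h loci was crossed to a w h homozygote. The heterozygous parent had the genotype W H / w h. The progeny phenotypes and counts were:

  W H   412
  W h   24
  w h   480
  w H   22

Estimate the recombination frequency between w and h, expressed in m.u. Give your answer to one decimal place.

The recombinant classes are W h and w H: 24 + 22 = 46.
Recombination frequency = 46/938 = 0.0490 ≈ 4.9%, i.e. 4.9 m.u.

4.9 m.u.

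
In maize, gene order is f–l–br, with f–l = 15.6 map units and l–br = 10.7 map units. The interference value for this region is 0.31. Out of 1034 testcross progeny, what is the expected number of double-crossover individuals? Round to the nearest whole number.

Map distances give recombination frequencies of 0.156 and 0.107 for the two intervals.
With interference 0.31 (so coincidence = 0.69), expected double-crossover frequency = 0.156 × 0.107 × 0.69 = 0.01152.
Expected number = 0.01152 × 1034 = 11.91 ≈ 12.

12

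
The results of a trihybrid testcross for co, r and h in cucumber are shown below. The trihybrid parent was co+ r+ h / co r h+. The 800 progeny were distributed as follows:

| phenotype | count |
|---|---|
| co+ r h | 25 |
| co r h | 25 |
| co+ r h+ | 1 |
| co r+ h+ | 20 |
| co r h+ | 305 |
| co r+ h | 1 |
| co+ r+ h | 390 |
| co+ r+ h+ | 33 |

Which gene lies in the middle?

co

The two rarest classes, co r+ h and co+ r h+, are the double crossovers. Comparing them with the parentals, only the co allele has switched, so co is the middle locus and the order is h – co – r.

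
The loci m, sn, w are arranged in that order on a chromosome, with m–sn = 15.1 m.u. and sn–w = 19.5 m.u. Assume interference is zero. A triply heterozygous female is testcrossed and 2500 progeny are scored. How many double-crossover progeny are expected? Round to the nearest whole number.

74

Map distances give recombination frequencies of 0.151 and 0.195 for the two intervals.
With no interference, expected double-crossover frequency = 0.151 × 0.195 = 0.02944.
Expected number = 0.02944 × 2500 = 73.61 ≈ 74.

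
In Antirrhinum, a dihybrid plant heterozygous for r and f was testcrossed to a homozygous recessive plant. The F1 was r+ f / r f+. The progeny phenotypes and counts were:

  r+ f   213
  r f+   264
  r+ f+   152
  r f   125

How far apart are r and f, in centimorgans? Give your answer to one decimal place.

The recombinant classes are r+ f+ and r f: 152 + 125 = 277.
Recombination frequency = 277/754 = 0.3674 ≈ 36.7%, i.e. 36.7 centimorgans.

36.7 centimorgans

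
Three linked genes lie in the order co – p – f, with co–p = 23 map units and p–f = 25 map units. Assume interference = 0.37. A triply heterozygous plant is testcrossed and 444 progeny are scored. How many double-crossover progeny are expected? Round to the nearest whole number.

16

Map distances give recombination frequencies of 0.230 and 0.250 for the two intervals.
With interference 0.37 (so coincidence = 0.63), expected double-crossover frequency = 0.230 × 0.250 × 0.63 = 0.03623.
Expected number = 0.03623 × 444 = 16.08 ≈ 16.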